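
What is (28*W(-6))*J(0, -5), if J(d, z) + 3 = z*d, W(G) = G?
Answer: 504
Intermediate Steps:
J(d, z) = -3 + d*z (J(d, z) = -3 + z*d = -3 + d*z)
(28*W(-6))*J(0, -5) = (28*(-6))*(-3 + 0*(-5)) = -168*(-3 + 0) = -168*(-3) = 504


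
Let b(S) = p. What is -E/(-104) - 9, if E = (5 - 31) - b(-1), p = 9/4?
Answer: -3857/416 ≈ -9.2716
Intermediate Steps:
p = 9/4 (p = 9*(1/4) = 9/4 ≈ 2.2500)
b(S) = 9/4
E = -113/4 (E = (5 - 31) - 1*9/4 = -26 - 9/4 = -113/4 ≈ -28.250)
-E/(-104) - 9 = -1*(-113/4)/(-104) - 9 = (113/4)*(-1/104) - 9 = -113/416 - 9 = -3857/416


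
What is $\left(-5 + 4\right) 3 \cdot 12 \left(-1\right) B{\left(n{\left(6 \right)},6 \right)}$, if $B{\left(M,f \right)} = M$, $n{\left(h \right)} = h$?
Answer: $216$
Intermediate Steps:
$\left(-5 + 4\right) 3 \cdot 12 \left(-1\right) B{\left(n{\left(6 \right)},6 \right)} = \left(-5 + 4\right) 3 \cdot 12 \left(-1\right) 6 = \left(-1\right) 3 \cdot 12 \left(-1\right) 6 = \left(-3\right) 12 \left(-1\right) 6 = \left(-36\right) \left(-1\right) 6 = 36 \cdot 6 = 216$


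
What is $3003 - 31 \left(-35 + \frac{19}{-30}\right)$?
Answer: $\frac{123229}{30} \approx 4107.6$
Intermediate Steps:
$3003 - 31 \left(-35 + \frac{19}{-30}\right) = 3003 - 31 \left(-35 + 19 \left(- \frac{1}{30}\right)\right) = 3003 - 31 \left(-35 - \frac{19}{30}\right) = 3003 - - \frac{33139}{30} = 3003 + \frac{33139}{30} = \frac{123229}{30}$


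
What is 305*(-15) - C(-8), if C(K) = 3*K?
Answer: -4551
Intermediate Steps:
305*(-15) - C(-8) = 305*(-15) - 3*(-8) = -4575 - 1*(-24) = -4575 + 24 = -4551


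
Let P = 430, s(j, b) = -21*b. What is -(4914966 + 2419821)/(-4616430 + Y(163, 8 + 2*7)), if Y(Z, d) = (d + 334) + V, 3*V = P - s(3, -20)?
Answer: 22004361/13848212 ≈ 1.5890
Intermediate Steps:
V = 10/3 (V = (430 - (-21)*(-20))/3 = (430 - 1*420)/3 = (430 - 420)/3 = (⅓)*10 = 10/3 ≈ 3.3333)
Y(Z, d) = 1012/3 + d (Y(Z, d) = (d + 334) + 10/3 = (334 + d) + 10/3 = 1012/3 + d)
-(4914966 + 2419821)/(-4616430 + Y(163, 8 + 2*7)) = -(4914966 + 2419821)/(-4616430 + (1012/3 + (8 + 2*7))) = -7334787/(-4616430 + (1012/3 + (8 + 14))) = -7334787/(-4616430 + (1012/3 + 22)) = -7334787/(-4616430 + 1078/3) = -7334787/(-13848212/3) = -7334787*(-3)/13848212 = -1*(-22004361/13848212) = 22004361/13848212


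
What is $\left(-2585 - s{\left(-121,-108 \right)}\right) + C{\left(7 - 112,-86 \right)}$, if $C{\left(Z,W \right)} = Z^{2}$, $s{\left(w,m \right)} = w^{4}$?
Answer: $-214350441$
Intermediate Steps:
$\left(-2585 - s{\left(-121,-108 \right)}\right) + C{\left(7 - 112,-86 \right)} = \left(-2585 - \left(-121\right)^{4}\right) + \left(7 - 112\right)^{2} = \left(-2585 - 214358881\right) + \left(-105\right)^{2} = \left(-2585 - 214358881\right) + 11025 = -214361466 + 11025 = -214350441$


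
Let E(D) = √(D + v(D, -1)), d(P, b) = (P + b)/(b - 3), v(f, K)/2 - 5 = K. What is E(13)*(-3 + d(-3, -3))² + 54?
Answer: 54 + 4*√21 ≈ 72.330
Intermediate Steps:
v(f, K) = 10 + 2*K
d(P, b) = (P + b)/(-3 + b)
E(D) = √(8 + D) (E(D) = √(D + (10 + 2*(-1))) = √(D + (10 - 2)) = √(D + 8) = √(8 + D))
E(13)*(-3 + d(-3, -3))² + 54 = √(8 + 13)*(-3 + (-3 - 3)/(-3 - 3))² + 54 = √21*(-3 - 6/(-6))² + 54 = √21*(-3 - ⅙*(-6))² + 54 = √21*(-3 + 1)² + 54 = √21*(-2)² + 54 = √21*4 + 54 = 4*√21 + 54 = 54 + 4*√21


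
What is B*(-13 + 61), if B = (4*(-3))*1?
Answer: -576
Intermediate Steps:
B = -12 (B = -12*1 = -12)
B*(-13 + 61) = -12*(-13 + 61) = -12*48 = -576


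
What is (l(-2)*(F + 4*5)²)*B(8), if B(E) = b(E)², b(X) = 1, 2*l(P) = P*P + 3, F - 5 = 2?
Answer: 5103/2 ≈ 2551.5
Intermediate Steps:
F = 7 (F = 5 + 2 = 7)
l(P) = 3/2 + P²/2 (l(P) = (P*P + 3)/2 = (P² + 3)/2 = (3 + P²)/2 = 3/2 + P²/2)
B(E) = 1 (B(E) = 1² = 1)
(l(-2)*(F + 4*5)²)*B(8) = ((3/2 + (½)*(-2)²)*(7 + 4*5)²)*1 = ((3/2 + (½)*4)*(7 + 20)²)*1 = ((3/2 + 2)*27²)*1 = ((7/2)*729)*1 = (5103/2)*1 = 5103/2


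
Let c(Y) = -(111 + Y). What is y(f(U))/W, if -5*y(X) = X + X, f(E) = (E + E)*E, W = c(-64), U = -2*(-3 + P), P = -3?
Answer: 576/235 ≈ 2.4511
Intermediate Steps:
U = 12 (U = -2*(-3 - 3) = -2*(-6) = 12)
c(Y) = -111 - Y
W = -47 (W = -111 - 1*(-64) = -111 + 64 = -47)
f(E) = 2*E² (f(E) = (2*E)*E = 2*E²)
y(X) = -2*X/5 (y(X) = -(X + X)/5 = -2*X/5)
y(f(U))/W = -4*12²/5/(-47) = -4*144/5*(-1/47) = -⅖*288*(-1/47) = -576/5*(-1/47) = 576/235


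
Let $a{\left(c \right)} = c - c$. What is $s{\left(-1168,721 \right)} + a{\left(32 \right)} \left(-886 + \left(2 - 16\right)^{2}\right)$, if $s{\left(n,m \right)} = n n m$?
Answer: $983605504$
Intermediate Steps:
$a{\left(c \right)} = 0$
$s{\left(n,m \right)} = m n^{2}$ ($s{\left(n,m \right)} = n^{2} m = m n^{2}$)
$s{\left(-1168,721 \right)} + a{\left(32 \right)} \left(-886 + \left(2 - 16\right)^{2}\right) = 721 \left(-1168\right)^{2} + 0 \left(-886 + \left(2 - 16\right)^{2}\right) = 721 \cdot 1364224 + 0 \left(-886 + \left(-14\right)^{2}\right) = 983605504 + 0 \left(-886 + 196\right) = 983605504 + 0 \left(-690\right) = 983605504 + 0 = 983605504$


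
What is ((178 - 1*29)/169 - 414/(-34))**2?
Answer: 1407450256/8254129 ≈ 170.51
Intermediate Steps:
((178 - 1*29)/169 - 414/(-34))**2 = ((178 - 29)*(1/169) - 414*(-1/34))**2 = (149*(1/169) + 207/17)**2 = (149/169 + 207/17)**2 = (37516/2873)**2 = 1407450256/8254129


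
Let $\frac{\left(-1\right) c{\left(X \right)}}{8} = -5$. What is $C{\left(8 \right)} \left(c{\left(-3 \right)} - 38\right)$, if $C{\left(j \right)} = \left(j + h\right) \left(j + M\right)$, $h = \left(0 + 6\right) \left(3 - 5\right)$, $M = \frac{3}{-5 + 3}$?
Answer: $-52$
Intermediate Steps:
$c{\left(X \right)} = 40$ ($c{\left(X \right)} = \left(-8\right) \left(-5\right) = 40$)
$M = - \frac{3}{2}$ ($M = \frac{3}{-2} = 3 \left(- \frac{1}{2}\right) = - \frac{3}{2} \approx -1.5$)
$h = -12$ ($h = 6 \left(-2\right) = -12$)
$C{\left(j \right)} = \left(-12 + j\right) \left(- \frac{3}{2} + j\right)$ ($C{\left(j \right)} = \left(j - 12\right) \left(j - \frac{3}{2}\right) = \left(-12 + j\right) \left(- \frac{3}{2} + j\right)$)
$C{\left(8 \right)} \left(c{\left(-3 \right)} - 38\right) = \left(18 + 8^{2} - 108\right) \left(40 - 38\right) = \left(18 + 64 - 108\right) 2 = \left(-26\right) 2 = -52$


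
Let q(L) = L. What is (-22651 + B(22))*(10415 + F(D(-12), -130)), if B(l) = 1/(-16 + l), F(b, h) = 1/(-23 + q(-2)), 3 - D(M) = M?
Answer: -3538612847/15 ≈ -2.3591e+8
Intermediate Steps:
D(M) = 3 - M
F(b, h) = -1/25 (F(b, h) = 1/(-23 - 2) = 1/(-25) = -1/25)
(-22651 + B(22))*(10415 + F(D(-12), -130)) = (-22651 + 1/(-16 + 22))*(10415 - 1/25) = (-22651 + 1/6)*(260374/25) = (-22651 + ⅙)*(260374/25) = -135905/6*260374/25 = -3538612847/15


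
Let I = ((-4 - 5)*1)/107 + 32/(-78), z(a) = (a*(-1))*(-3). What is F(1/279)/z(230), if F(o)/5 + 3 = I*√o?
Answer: -1/46 - 2063*√31/53556282 ≈ -0.021954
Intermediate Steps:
z(a) = 3*a (z(a) = -a*(-3) = 3*a)
I = -2063/4173 (I = -9*1*(1/107) + 32*(-1/78) = -9*1/107 - 16/39 = -9/107 - 16/39 = -2063/4173 ≈ -0.49437)
F(o) = -15 - 10315*√o/4173 (F(o) = -15 + 5*(-2063*√o/4173) = -15 - 10315*√o/4173)
F(1/279)/z(230) = (-15 - 10315*√31/93/4173)/((3*230)) = (-15 - 10315*√31/388089)/690 = (-15 - 10315*√31/388089)*(1/690) = -1/46 - 2063*√31/53556282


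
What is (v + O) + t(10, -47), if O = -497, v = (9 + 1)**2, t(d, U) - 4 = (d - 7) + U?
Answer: -437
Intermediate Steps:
t(d, U) = -3 + U + d (t(d, U) = 4 + ((d - 7) + U) = 4 + ((-7 + d) + U) = 4 + (-7 + U + d) = -3 + U + d)
v = 100 (v = 10**2 = 100)
(v + O) + t(10, -47) = (100 - 497) + (-3 - 47 + 10) = -397 - 40 = -437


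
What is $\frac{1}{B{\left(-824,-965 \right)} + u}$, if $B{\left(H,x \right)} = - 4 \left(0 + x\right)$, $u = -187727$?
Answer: $- \frac{1}{183867} \approx -5.4387 \cdot 10^{-6}$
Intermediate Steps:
$B{\left(H,x \right)} = - 4 x$
$\frac{1}{B{\left(-824,-965 \right)} + u} = \frac{1}{\left(-4\right) \left(-965\right) - 187727} = \frac{1}{3860 - 187727} = \frac{1}{-183867} = - \frac{1}{183867}$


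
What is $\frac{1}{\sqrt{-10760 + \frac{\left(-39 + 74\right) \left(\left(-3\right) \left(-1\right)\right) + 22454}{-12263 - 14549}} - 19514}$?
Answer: $- \frac{523209368}{10210196126831} - \frac{2 i \sqrt{1933947408337}}{10210196126831} \approx -5.1244 \cdot 10^{-5} - 2.7241 \cdot 10^{-7} i$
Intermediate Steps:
$\frac{1}{\sqrt{-10760 + \frac{\left(-39 + 74\right) \left(\left(-3\right) \left(-1\right)\right) + 22454}{-12263 - 14549}} - 19514} = \frac{1}{\sqrt{-10760 + \frac{35 \cdot 3 + 22454}{-26812}} - 19514} = \frac{1}{\sqrt{-10760 + \left(105 + 22454\right) \left(- \frac{1}{26812}\right)} - 19514} = \frac{1}{\sqrt{-10760 + 22559 \left(- \frac{1}{26812}\right)} - 19514} = \frac{1}{\sqrt{-10760 - \frac{22559}{26812}} - 19514} = \frac{1}{\sqrt{- \frac{288519679}{26812}} - 19514} = \frac{1}{\frac{i \sqrt{1933947408337}}{13406} - 19514} = \frac{1}{-19514 + \frac{i \sqrt{1933947408337}}{13406}}$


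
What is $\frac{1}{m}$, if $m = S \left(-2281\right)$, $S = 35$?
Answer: $- \frac{1}{79835} \approx -1.2526 \cdot 10^{-5}$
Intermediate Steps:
$m = -79835$ ($m = 35 \left(-2281\right) = -79835$)
$\frac{1}{m} = \frac{1}{-79835} = - \frac{1}{79835}$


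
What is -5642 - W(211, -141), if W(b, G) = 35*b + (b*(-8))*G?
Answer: -251035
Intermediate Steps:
W(b, G) = 35*b - 8*G*b (W(b, G) = 35*b + (-8*b)*G = 35*b - 8*G*b)
-5642 - W(211, -141) = -5642 - 211*(35 - 8*(-141)) = -5642 - 211*(35 + 1128) = -5642 - 211*1163 = -5642 - 1*245393 = -5642 - 245393 = -251035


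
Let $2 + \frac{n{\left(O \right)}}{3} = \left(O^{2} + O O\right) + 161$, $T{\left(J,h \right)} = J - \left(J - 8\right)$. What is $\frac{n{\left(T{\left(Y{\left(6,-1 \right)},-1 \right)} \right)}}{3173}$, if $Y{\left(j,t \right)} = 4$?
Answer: $\frac{861}{3173} \approx 0.27135$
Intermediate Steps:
$T{\left(J,h \right)} = 8$ ($T{\left(J,h \right)} = J - \left(-8 + J\right) = 8$)
$n{\left(O \right)} = 477 + 6 O^{2}$ ($n{\left(O \right)} = -6 + 3 \left(\left(O^{2} + O O\right) + 161\right) = -6 + 3 \left(\left(O^{2} + O^{2}\right) + 161\right) = -6 + 3 \left(2 O^{2} + 161\right) = -6 + 3 \left(161 + 2 O^{2}\right) = -6 + \left(483 + 6 O^{2}\right) = 477 + 6 O^{2}$)
$\frac{n{\left(T{\left(Y{\left(6,-1 \right)},-1 \right)} \right)}}{3173} = \frac{477 + 6 \cdot 8^{2}}{3173} = \left(477 + 6 \cdot 64\right) \frac{1}{3173} = \left(477 + 384\right) \frac{1}{3173} = 861 \cdot \frac{1}{3173} = \frac{861}{3173}$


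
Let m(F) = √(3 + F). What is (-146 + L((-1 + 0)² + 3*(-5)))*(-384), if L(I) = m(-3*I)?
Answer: 56064 - 1152*√5 ≈ 53488.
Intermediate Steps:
L(I) = √(3 - 3*I)
(-146 + L((-1 + 0)² + 3*(-5)))*(-384) = (-146 + √(3 - 3*((-1 + 0)² + 3*(-5))))*(-384) = (-146 + √(3 - 3*((-1)² - 15)))*(-384) = (-146 + √(3 - 3*(1 - 15)))*(-384) = (-146 + √(3 - 3*(-14)))*(-384) = (-146 + √(3 + 42))*(-384) = (-146 + √45)*(-384) = (-146 + 3*√5)*(-384) = 56064 - 1152*√5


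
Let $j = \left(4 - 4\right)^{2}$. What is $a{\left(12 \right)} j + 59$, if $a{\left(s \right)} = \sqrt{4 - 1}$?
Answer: $59$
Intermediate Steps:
$j = 0$ ($j = \left(4 - 4\right)^{2} = 0^{2} = 0$)
$a{\left(s \right)} = \sqrt{3}$
$a{\left(12 \right)} j + 59 = \sqrt{3} \cdot 0 + 59 = 0 + 59 = 59$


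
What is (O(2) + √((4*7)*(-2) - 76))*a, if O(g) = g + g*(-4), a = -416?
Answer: 2496 - 832*I*√33 ≈ 2496.0 - 4779.5*I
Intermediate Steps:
O(g) = -3*g (O(g) = g - 4*g = -3*g)
(O(2) + √((4*7)*(-2) - 76))*a = (-3*2 + √((4*7)*(-2) - 76))*(-416) = (-6 + √(28*(-2) - 76))*(-416) = (-6 + √(-56 - 76))*(-416) = (-6 + √(-132))*(-416) = (-6 + 2*I*√33)*(-416) = 2496 - 832*I*√33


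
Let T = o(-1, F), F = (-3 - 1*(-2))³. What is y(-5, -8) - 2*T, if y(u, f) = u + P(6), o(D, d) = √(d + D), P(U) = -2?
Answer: -7 - 2*I*√2 ≈ -7.0 - 2.8284*I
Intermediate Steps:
F = -1 (F = (-3 + 2)³ = (-1)³ = -1)
o(D, d) = √(D + d)
y(u, f) = -2 + u (y(u, f) = u - 2 = -2 + u)
T = I*√2 (T = √(-1 - 1) = √(-2) = I*√2 ≈ 1.4142*I)
y(-5, -8) - 2*T = (-2 - 5) - 2*I*√2 = -7 - 2*I*√2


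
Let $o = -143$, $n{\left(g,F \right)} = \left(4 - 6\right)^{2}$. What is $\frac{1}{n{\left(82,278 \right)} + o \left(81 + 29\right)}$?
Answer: $- \frac{1}{15726} \approx -6.3589 \cdot 10^{-5}$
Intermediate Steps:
$n{\left(g,F \right)} = 4$ ($n{\left(g,F \right)} = \left(-2\right)^{2} = 4$)
$\frac{1}{n{\left(82,278 \right)} + o \left(81 + 29\right)} = \frac{1}{4 - 143 \left(81 + 29\right)} = \frac{1}{4 - 15730} = \frac{1}{-15726} = - \frac{1}{15726}$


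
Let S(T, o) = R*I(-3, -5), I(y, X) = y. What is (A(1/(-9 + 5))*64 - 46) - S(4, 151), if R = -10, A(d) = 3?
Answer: 116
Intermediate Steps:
S(T, o) = 30 (S(T, o) = -10*(-3) = 30)
(A(1/(-9 + 5))*64 - 46) - S(4, 151) = (3*64 - 46) - 1*30 = (192 - 46) - 30 = 146 - 30 = 116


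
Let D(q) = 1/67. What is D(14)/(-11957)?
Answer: -1/801119 ≈ -1.2483e-6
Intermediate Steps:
D(q) = 1/67
D(14)/(-11957) = (1/67)/(-11957) = (1/67)*(-1/11957) = -1/801119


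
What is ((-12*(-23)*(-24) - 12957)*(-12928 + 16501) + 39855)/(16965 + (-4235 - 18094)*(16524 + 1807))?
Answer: 11653843/68215989 ≈ 0.17084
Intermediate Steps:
((-12*(-23)*(-24) - 12957)*(-12928 + 16501) + 39855)/(16965 + (-4235 - 18094)*(16524 + 1807)) = ((276*(-24) - 12957)*3573 + 39855)/(16965 - 22329*18331) = ((-6624 - 12957)*3573 + 39855)/(16965 - 409312899) = (-19581*3573 + 39855)/(-409295934) = (-69962913 + 39855)*(-1/409295934) = -69923058*(-1/409295934) = 11653843/68215989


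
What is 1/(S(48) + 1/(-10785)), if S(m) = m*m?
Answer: 10785/24848639 ≈ 0.00043403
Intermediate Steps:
S(m) = m**2
1/(S(48) + 1/(-10785)) = 1/(48**2 + 1/(-10785)) = 1/(2304 - 1/10785) = 1/(24848639/10785) = 10785/24848639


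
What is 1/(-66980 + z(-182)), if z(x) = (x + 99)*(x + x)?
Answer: -1/36768 ≈ -2.7198e-5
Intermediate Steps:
z(x) = 2*x*(99 + x) (z(x) = (99 + x)*(2*x) = 2*x*(99 + x))
1/(-66980 + z(-182)) = 1/(-66980 + 2*(-182)*(99 - 182)) = 1/(-66980 + 2*(-182)*(-83)) = 1/(-66980 + 30212) = 1/(-36768) = -1/36768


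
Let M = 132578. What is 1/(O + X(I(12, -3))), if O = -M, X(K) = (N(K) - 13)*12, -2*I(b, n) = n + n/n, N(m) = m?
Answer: -1/132722 ≈ -7.5345e-6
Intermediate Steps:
I(b, n) = -½ - n/2 (I(b, n) = -(n + n/n)/2 = -(n + 1)/2 = -(1 + n)/2 = -½ - n/2)
X(K) = -156 + 12*K (X(K) = (K - 13)*12 = (-13 + K)*12 = -156 + 12*K)
O = -132578 (O = -1*132578 = -132578)
1/(O + X(I(12, -3))) = 1/(-132578 + (-156 + 12*(-½ - ½*(-3)))) = 1/(-132578 + (-156 + 12*(-½ + 3/2))) = 1/(-132578 + (-156 + 12*1)) = 1/(-132578 + (-156 + 12)) = 1/(-132578 - 144) = 1/(-132722) = -1/132722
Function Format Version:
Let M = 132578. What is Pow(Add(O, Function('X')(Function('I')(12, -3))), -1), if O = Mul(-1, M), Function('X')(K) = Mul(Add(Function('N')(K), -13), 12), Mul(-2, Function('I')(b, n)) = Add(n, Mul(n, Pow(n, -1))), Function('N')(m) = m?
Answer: Rational(-1, 132722) ≈ -7.5345e-6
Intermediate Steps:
Function('I')(b, n) = Add(Rational(-1, 2), Mul(Rational(-1, 2), n)) (Function('I')(b, n) = Mul(Rational(-1, 2), Add(n, Mul(n, Pow(n, -1)))) = Mul(Rational(-1, 2), Add(n, 1)) = Mul(Rational(-1, 2), Add(1, n)) = Add(Rational(-1, 2), Mul(Rational(-1, 2), n)))
Function('X')(K) = Add(-156, Mul(12, K)) (Function('X')(K) = Mul(Add(K, -13), 12) = Mul(Add(-13, K), 12) = Add(-156, Mul(12, K)))
O = -132578 (O = Mul(-1, 132578) = -132578)
Pow(Add(O, Function('X')(Function('I')(12, -3))), -1) = Pow(Add(-132578, Add(-156, Mul(12, Add(Rational(-1, 2), Mul(Rational(-1, 2), -3))))), -1) = Pow(Add(-132578, Add(-156, Mul(12, Add(Rational(-1, 2), Rational(3, 2))))), -1) = Pow(Add(-132578, Add(-156, Mul(12, 1))), -1) = Pow(Add(-132578, Add(-156, 12)), -1) = Pow(Add(-132578, -144), -1) = Pow(-132722, -1) = Rational(-1, 132722)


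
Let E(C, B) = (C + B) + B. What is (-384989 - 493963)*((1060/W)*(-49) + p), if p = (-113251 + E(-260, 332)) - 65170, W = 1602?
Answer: 41784671109608/267 ≈ 1.5650e+11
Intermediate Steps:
E(C, B) = C + 2*B (E(C, B) = (B + C) + B = C + 2*B)
p = -178017 (p = (-113251 + (-260 + 2*332)) - 65170 = (-113251 + (-260 + 664)) - 65170 = (-113251 + 404) - 65170 = -112847 - 65170 = -178017)
(-384989 - 493963)*((1060/W)*(-49) + p) = (-384989 - 493963)*((1060/1602)*(-49) - 178017) = -878952*((1060*(1/1602))*(-49) - 178017) = -878952*((530/801)*(-49) - 178017) = -878952*(-25970/801 - 178017) = -878952*(-142617587/801) = 41784671109608/267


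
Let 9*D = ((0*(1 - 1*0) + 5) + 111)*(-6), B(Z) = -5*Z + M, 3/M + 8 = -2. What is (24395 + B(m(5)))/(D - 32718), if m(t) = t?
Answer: -731091/983860 ≈ -0.74308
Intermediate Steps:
M = -3/10 (M = 3/(-8 - 2) = 3/(-10) = 3*(-⅒) = -3/10 ≈ -0.30000)
B(Z) = -3/10 - 5*Z (B(Z) = -5*Z - 3/10 = -3/10 - 5*Z)
D = -232/3 (D = (((0*(1 - 1*0) + 5) + 111)*(-6))/9 = (((0*(1 + 0) + 5) + 111)*(-6))/9 = (((0*1 + 5) + 111)*(-6))/9 = (((0 + 5) + 111)*(-6))/9 = ((5 + 111)*(-6))/9 = (116*(-6))/9 = (⅑)*(-696) = -232/3 ≈ -77.333)
(24395 + B(m(5)))/(D - 32718) = (24395 + (-3/10 - 5*5))/(-232/3 - 32718) = (24395 + (-3/10 - 25))/(-98386/3) = (24395 - 253/10)*(-3/98386) = (243697/10)*(-3/98386) = -731091/983860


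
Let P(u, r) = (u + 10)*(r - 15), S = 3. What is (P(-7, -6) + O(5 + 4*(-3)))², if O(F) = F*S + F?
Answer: 8281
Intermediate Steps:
O(F) = 4*F (O(F) = F*3 + F = 3*F + F = 4*F)
P(u, r) = (-15 + r)*(10 + u) (P(u, r) = (10 + u)*(-15 + r) = (-15 + r)*(10 + u))
(P(-7, -6) + O(5 + 4*(-3)))² = ((-150 - 15*(-7) + 10*(-6) - 6*(-7)) + 4*(5 + 4*(-3)))² = ((-150 + 105 - 60 + 42) + 4*(5 - 12))² = (-63 + 4*(-7))² = (-63 - 28)² = (-91)² = 8281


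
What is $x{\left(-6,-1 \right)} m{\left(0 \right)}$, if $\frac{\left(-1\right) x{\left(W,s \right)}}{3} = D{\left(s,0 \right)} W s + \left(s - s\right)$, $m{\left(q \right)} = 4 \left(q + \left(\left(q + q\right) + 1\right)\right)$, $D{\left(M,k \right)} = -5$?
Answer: $360$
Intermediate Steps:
$m{\left(q \right)} = 4 + 12 q$ ($m{\left(q \right)} = 4 \left(q + \left(2 q + 1\right)\right) = 4 \left(q + \left(1 + 2 q\right)\right) = 4 \left(1 + 3 q\right) = 4 + 12 q$)
$x{\left(W,s \right)} = 15 W s$ ($x{\left(W,s \right)} = - 3 \left(- 5 W s + \left(s - s\right)\right) = - 3 \left(- 5 W s + 0\right) = - 3 \left(- 5 W s\right) = 15 W s$)
$x{\left(-6,-1 \right)} m{\left(0 \right)} = 15 \left(-6\right) \left(-1\right) \left(4 + 12 \cdot 0\right) = 90 \left(4 + 0\right) = 90 \cdot 4 = 360$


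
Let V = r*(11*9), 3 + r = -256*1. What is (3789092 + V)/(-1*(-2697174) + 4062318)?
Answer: 3763451/6759492 ≈ 0.55677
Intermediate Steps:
r = -259 (r = -3 - 256*1 = -3 - 256 = -259)
V = -25641 (V = -2849*9 = -259*99 = -25641)
(3789092 + V)/(-1*(-2697174) + 4062318) = (3789092 - 25641)/(-1*(-2697174) + 4062318) = 3763451/(2697174 + 4062318) = 3763451/6759492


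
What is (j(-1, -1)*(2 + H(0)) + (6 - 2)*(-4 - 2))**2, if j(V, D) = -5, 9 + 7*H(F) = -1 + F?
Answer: 35344/49 ≈ 721.31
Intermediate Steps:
H(F) = -10/7 + F/7 (H(F) = -9/7 + (-1 + F)/7 = -9/7 + (-1/7 + F/7) = -10/7 + F/7)
(j(-1, -1)*(2 + H(0)) + (6 - 2)*(-4 - 2))**2 = (-5*(2 + (-10/7 + (1/7)*0)) + (6 - 2)*(-4 - 2))**2 = (-5*(2 + (-10/7 + 0)) + 4*(-6))**2 = (-5*(2 - 10/7) - 24)**2 = (-5*4/7 - 24)**2 = (-20/7 - 24)**2 = (-188/7)**2 = 35344/49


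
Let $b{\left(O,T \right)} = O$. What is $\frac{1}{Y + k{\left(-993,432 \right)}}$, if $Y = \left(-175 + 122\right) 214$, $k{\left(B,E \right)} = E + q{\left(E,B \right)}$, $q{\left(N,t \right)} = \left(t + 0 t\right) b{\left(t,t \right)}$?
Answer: $\frac{1}{975139} \approx 1.0255 \cdot 10^{-6}$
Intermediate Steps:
$q{\left(N,t \right)} = t^{2}$ ($q{\left(N,t \right)} = \left(t + 0 t\right) t = \left(t + 0\right) t = t t = t^{2}$)
$k{\left(B,E \right)} = E + B^{2}$
$Y = -11342$ ($Y = \left(-53\right) 214 = -11342$)
$\frac{1}{Y + k{\left(-993,432 \right)}} = \frac{1}{-11342 + \left(432 + \left(-993\right)^{2}\right)} = \frac{1}{-11342 + \left(432 + 986049\right)} = \frac{1}{-11342 + 986481} = \frac{1}{975139}$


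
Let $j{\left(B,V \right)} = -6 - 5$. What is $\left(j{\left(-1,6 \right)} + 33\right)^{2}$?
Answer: $484$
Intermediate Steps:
$j{\left(B,V \right)} = -11$
$\left(j{\left(-1,6 \right)} + 33\right)^{2} = \left(-11 + 33\right)^{2} = 22^{2} = 484$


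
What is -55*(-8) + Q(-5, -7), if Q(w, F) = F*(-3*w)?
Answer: 335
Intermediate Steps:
Q(w, F) = -3*F*w
-55*(-8) + Q(-5, -7) = -55*(-8) - 3*(-7)*(-5) = 440 - 105 = 335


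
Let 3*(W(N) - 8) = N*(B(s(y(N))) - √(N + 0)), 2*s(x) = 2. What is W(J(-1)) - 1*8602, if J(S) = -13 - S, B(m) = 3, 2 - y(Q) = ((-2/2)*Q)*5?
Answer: -8606 + 8*I*√3 ≈ -8606.0 + 13.856*I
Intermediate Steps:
y(Q) = 2 + 5*Q (y(Q) = 2 - (-2/2)*Q*5 = 2 - (-2*½)*Q*5 = 2 - (-Q)*5 = 2 - (-5)*Q = 2 + 5*Q)
s(x) = 1 (s(x) = (½)*2 = 1)
W(N) = 8 + N*(3 - √N)/3 (W(N) = 8 + (N*(3 - √(N + 0)))/3 = 8 + (N*(3 - √N))/3 = 8 + N*(3 - √N)/3)
W(J(-1)) - 1*8602 = (8 + (-13 - 1*(-1)) - (-13 - 1*(-1))^(3/2)/3) - 1*8602 = (8 + (-13 + 1) - (-13 + 1)^(3/2)/3) - 8602 = (8 - 12 - (-8)*I*√3) - 8602 = (8 - 12 + 8*I*√3) - 8602 = (-4 + 8*I*√3) - 8602 = -8606 + 8*I*√3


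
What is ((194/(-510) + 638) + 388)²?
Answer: 68399510089/65025 ≈ 1.0519e+6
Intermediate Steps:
((194/(-510) + 638) + 388)² = ((194*(-1/510) + 638) + 388)² = ((-97/255 + 638) + 388)² = (162593/255 + 388)² = (261533/255)² = 68399510089/65025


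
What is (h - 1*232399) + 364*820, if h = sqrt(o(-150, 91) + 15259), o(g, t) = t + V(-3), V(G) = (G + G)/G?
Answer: 66081 + 2*sqrt(3838) ≈ 66205.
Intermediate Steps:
V(G) = 2 (V(G) = (2*G)/G = 2)
o(g, t) = 2 + t (o(g, t) = t + 2 = 2 + t)
h = 2*sqrt(3838) (h = sqrt((2 + 91) + 15259) = sqrt(93 + 15259) = sqrt(15352) = 2*sqrt(3838) ≈ 123.90)
(h - 1*232399) + 364*820 = (2*sqrt(3838) - 1*232399) + 364*820 = (2*sqrt(3838) - 232399) + 298480 = (-232399 + 2*sqrt(3838)) + 298480 = 66081 + 2*sqrt(3838)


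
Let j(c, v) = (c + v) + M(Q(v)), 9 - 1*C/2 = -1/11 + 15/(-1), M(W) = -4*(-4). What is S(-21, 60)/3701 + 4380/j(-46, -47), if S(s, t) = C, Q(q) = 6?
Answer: -16206670/284977 ≈ -56.870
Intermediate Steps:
M(W) = 16
C = 530/11 (C = 18 - 2*(-1/11 + 15/(-1)) = 18 - 2*(-1*1/11 + 15*(-1)) = 18 - 2*(-1/11 - 15) = 18 - 2*(-166/11) = 18 + 332/11 = 530/11 ≈ 48.182)
S(s, t) = 530/11
j(c, v) = 16 + c + v (j(c, v) = (c + v) + 16 = 16 + c + v)
S(-21, 60)/3701 + 4380/j(-46, -47) = (530/11)/3701 + 4380/(16 - 46 - 47) = (530/11)*(1/3701) + 4380/(-77) = 530/40711 + 4380*(-1/77) = 530/40711 - 4380/77 = -16206670/284977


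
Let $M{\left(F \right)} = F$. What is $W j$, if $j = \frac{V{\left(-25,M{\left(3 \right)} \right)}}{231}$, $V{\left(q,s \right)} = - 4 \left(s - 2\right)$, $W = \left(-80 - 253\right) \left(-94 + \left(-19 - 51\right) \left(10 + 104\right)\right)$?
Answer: $- \frac{325896}{7} \approx -46557.0$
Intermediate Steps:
$W = 2688642$ ($W = - 333 \left(-94 - 7980\right) = \left(-333\right) \left(-8074\right) = 2688642$)
$V{\left(q,s \right)} = 8 - 4 s$ ($V{\left(q,s \right)} = - 4 \left(-2 + s\right) = 8 - 4 s$)
$j = - \frac{4}{231}$ ($j = \frac{8 - 12}{231} = \left(8 - 12\right) \frac{1}{231} = \left(-4\right) \frac{1}{231} = - \frac{4}{231} \approx -0.017316$)
$W j = 2688642 \left(- \frac{4}{231}\right) = - \frac{325896}{7}$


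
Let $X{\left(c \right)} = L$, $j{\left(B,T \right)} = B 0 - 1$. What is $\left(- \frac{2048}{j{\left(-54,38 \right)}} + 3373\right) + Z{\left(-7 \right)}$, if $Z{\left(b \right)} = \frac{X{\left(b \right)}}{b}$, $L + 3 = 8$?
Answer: $\frac{37942}{7} \approx 5420.3$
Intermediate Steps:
$j{\left(B,T \right)} = -1$ ($j{\left(B,T \right)} = 0 - 1 = -1$)
$L = 5$ ($L = -3 + 8 = 5$)
$X{\left(c \right)} = 5$
$Z{\left(b \right)} = \frac{5}{b}$
$\left(- \frac{2048}{j{\left(-54,38 \right)}} + 3373\right) + Z{\left(-7 \right)} = \left(- \frac{2048}{-1} + 3373\right) + \frac{5}{-7} = \left(\left(-2048\right) \left(-1\right) + 3373\right) + 5 \left(- \frac{1}{7}\right) = \left(2048 + 3373\right) - \frac{5}{7} = 5421 - \frac{5}{7} = \frac{37942}{7}$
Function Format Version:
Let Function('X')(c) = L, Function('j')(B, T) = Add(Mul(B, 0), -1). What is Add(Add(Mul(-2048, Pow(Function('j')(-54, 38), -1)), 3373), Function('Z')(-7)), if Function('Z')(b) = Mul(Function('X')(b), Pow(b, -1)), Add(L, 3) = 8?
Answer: Rational(37942, 7) ≈ 5420.3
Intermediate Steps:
Function('j')(B, T) = -1 (Function('j')(B, T) = Add(0, -1) = -1)
L = 5 (L = Add(-3, 8) = 5)
Function('X')(c) = 5
Function('Z')(b) = Mul(5, Pow(b, -1))
Add(Add(Mul(-2048, Pow(Function('j')(-54, 38), -1)), 3373), Function('Z')(-7)) = Add(Add(Mul(-2048, Pow(-1, -1)), 3373), Mul(5, Pow(-7, -1))) = Add(Add(Mul(-2048, -1), 3373), Mul(5, Rational(-1, 7))) = Add(Add(2048, 3373), Rational(-5, 7)) = Add(5421, Rational(-5, 7)) = Rational(37942, 7)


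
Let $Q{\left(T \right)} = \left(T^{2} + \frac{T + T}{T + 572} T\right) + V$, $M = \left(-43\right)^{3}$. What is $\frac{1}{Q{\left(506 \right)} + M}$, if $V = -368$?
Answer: $\frac{49}{8655165} \approx 5.6614 \cdot 10^{-6}$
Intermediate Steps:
$M = -79507$
$Q{\left(T \right)} = -368 + T^{2} + \frac{2 T^{2}}{572 + T}$ ($Q{\left(T \right)} = \left(T^{2} + \frac{T + T}{T + 572} T\right) - 368 = \left(T^{2} + \frac{2 T}{572 + T} T\right) - 368 = \left(T^{2} + \frac{2 T^{2}}{572 + T}\right) - 368 = -368 + T^{2} + \frac{2 T^{2}}{572 + T}$)
$\frac{1}{Q{\left(506 \right)} + M} = \frac{1}{\frac{-210496 + 506^{3} - 186208 + 574 \cdot 506^{2}}{572 + 506} - 79507} = \frac{1}{\frac{-210496 + 129554216 - 186208 + 574 \cdot 256036}{1078} - 79507} = \frac{1}{\frac{-210496 + 129554216 - 186208 + 146964664}{1078} - 79507} = \frac{1}{\frac{1}{1078} \cdot 276122176 - 79507} = \frac{1}{\frac{12551008}{49} - 79507} = \frac{1}{\frac{8655165}{49}} = \frac{49}{8655165}$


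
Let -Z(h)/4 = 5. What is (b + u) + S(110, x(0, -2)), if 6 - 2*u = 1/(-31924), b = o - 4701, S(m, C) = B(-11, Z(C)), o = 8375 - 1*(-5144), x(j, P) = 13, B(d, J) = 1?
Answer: 563267057/63848 ≈ 8822.0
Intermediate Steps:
Z(h) = -20 (Z(h) = -4*5 = -20)
o = 13519 (o = 8375 + 5144 = 13519)
S(m, C) = 1
b = 8818 (b = 13519 - 4701 = 8818)
u = 191545/63848 (u = 3 - ½/(-31924) = 3 - ½*(-1/31924) = 3 + 1/63848 = 191545/63848 ≈ 3.0000)
(b + u) + S(110, x(0, -2)) = (8818 + 191545/63848) + 1 = 563203209/63848 + 1 = 563267057/63848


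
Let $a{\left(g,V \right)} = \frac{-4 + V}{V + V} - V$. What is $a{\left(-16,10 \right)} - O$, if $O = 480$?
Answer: $- \frac{4897}{10} \approx -489.7$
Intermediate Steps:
$a{\left(g,V \right)} = - V + \frac{-4 + V}{2 V}$ ($a{\left(g,V \right)} = \frac{-4 + V}{2 V} - V = - V + \frac{-4 + V}{2 V}$)
$a{\left(-16,10 \right)} - O = \left(\frac{1}{2} - 10 - \frac{2}{10}\right) - 480 = \left(\frac{1}{2} - 10 - \frac{1}{5}\right) - 480 = - \frac{97}{10} - 480 = - \frac{4897}{10}$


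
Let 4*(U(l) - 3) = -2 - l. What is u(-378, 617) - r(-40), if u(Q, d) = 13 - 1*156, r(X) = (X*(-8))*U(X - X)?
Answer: -943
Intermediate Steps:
U(l) = 5/2 - l/4 (U(l) = 3 + (-2 - l)/4 = 3 + (-½ - l/4) = 5/2 - l/4)
r(X) = -20*X (r(X) = (X*(-8))*(5/2 - (X - X)/4) = (-8*X)*(5/2 - ¼*0) = (-8*X)*(5/2 + 0) = -8*X*(5/2) = -20*X)
u(Q, d) = -143 (u(Q, d) = 13 - 156 = -143)
u(-378, 617) - r(-40) = -143 - (-20)*(-40) = -143 - 1*800 = -143 - 800 = -943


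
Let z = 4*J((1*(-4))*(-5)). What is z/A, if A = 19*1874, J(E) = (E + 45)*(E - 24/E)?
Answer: 2444/17803 ≈ 0.13728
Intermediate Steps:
J(E) = (45 + E)*(E - 24/E)
A = 35606
z = 4888 (z = 4*(-24 + ((1*(-4))*(-5))² - 1080/((1*(-4))*(-5)) + 45*((1*(-4))*(-5))) = 4*(-24 + (-4*(-5))² - 1080/((-4*(-5))) + 45*(-4*(-5))) = 4*(-24 + 20² - 1080/20 + 45*20) = 4*(-24 + 400 - 1080*1/20 + 900) = 4*(-24 + 400 - 54 + 900) = 4*1222 = 4888)
z/A = 4888/35606 = 4888*(1/35606) = 2444/17803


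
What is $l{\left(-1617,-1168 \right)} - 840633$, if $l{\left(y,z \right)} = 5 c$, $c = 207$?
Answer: $-839598$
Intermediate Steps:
$l{\left(y,z \right)} = 1035$ ($l{\left(y,z \right)} = 5 \cdot 207 = 1035$)
$l{\left(-1617,-1168 \right)} - 840633 = 1035 - 840633 = -839598$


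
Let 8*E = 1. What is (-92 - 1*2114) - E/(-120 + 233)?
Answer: -1994225/904 ≈ -2206.0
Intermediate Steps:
E = ⅛ (E = (⅛)*1 = ⅛ ≈ 0.12500)
(-92 - 1*2114) - E/(-120 + 233) = (-92 - 1*2114) - 1/(8*(-120 + 233)) = (-92 - 2114) - 1/(8*113) = -2206 - 1/(8*113) = -2206 - 1*1/904 = -2206 - 1/904 = -1994225/904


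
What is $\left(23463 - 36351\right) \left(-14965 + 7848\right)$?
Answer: $91723896$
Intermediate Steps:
$\left(23463 - 36351\right) \left(-14965 + 7848\right) = \left(-12888\right) \left(-7117\right) = 91723896$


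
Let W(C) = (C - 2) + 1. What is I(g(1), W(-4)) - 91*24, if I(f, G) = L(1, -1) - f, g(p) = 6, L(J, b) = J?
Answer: -2189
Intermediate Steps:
W(C) = -1 + C (W(C) = (-2 + C) + 1 = -1 + C)
I(f, G) = 1 - f
I(g(1), W(-4)) - 91*24 = (1 - 1*6) - 91*24 = (1 - 6) - 2184 = -5 - 2184 = -2189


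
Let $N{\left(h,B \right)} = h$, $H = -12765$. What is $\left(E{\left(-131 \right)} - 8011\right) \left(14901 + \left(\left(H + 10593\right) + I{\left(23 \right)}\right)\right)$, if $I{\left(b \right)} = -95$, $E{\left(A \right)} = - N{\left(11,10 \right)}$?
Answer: $-101349948$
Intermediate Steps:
$E{\left(A \right)} = -11$ ($E{\left(A \right)} = \left(-1\right) 11 = -11$)
$\left(E{\left(-131 \right)} - 8011\right) \left(14901 + \left(\left(H + 10593\right) + I{\left(23 \right)}\right)\right) = \left(-11 - 8011\right) \left(14901 + \left(\left(-12765 + 10593\right) - 95\right)\right) = - 8022 \left(14901 - 2267\right) = \left(-8022\right) 12634 = -101349948$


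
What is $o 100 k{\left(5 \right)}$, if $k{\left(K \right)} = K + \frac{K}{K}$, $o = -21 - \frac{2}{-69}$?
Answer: $- \frac{289400}{23} \approx -12583.0$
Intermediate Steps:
$o = - \frac{1447}{69}$ ($o = -21 - - \frac{2}{69} = -21 + \frac{2}{69} = - \frac{1447}{69} \approx -20.971$)
$k{\left(K \right)} = 1 + K$ ($k{\left(K \right)} = K + 1 = 1 + K$)
$o 100 k{\left(5 \right)} = \left(- \frac{1447}{69}\right) 100 \left(1 + 5\right) = \left(- \frac{144700}{69}\right) 6 = - \frac{289400}{23}$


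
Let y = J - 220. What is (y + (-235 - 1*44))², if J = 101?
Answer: 158404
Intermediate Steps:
y = -119 (y = 101 - 220 = -119)
(y + (-235 - 1*44))² = (-119 + (-235 - 1*44))² = (-119 + (-235 - 44))² = (-119 - 279)² = (-398)² = 158404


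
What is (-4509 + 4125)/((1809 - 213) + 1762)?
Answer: -192/1679 ≈ -0.11435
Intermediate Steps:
(-4509 + 4125)/((1809 - 213) + 1762) = -384/(1596 + 1762) = -384/3358 = -384*1/3358 = -192/1679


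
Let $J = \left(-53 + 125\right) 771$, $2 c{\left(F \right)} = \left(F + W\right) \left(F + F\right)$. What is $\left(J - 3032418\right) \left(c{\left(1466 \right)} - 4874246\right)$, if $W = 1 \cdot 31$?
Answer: $7977048301464$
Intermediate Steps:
$W = 31$
$c{\left(F \right)} = F \left(31 + F\right)$ ($c{\left(F \right)} = \frac{\left(F + 31\right) \left(F + F\right)}{2} = \frac{\left(31 + F\right) 2 F}{2} = \frac{2 F \left(31 + F\right)}{2} = F \left(31 + F\right)$)
$J = 55512$ ($J = 72 \cdot 771 = 55512$)
$\left(J - 3032418\right) \left(c{\left(1466 \right)} - 4874246\right) = \left(55512 - 3032418\right) \left(1466 \left(31 + 1466\right) - 4874246\right) = - 2976906 \left(1466 \cdot 1497 - 4874246\right) = - 2976906 \left(2194602 - 4874246\right) = \left(-2976906\right) \left(-2679644\right) = 7977048301464$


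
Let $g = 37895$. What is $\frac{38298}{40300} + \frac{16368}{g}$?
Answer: $\frac{1476177}{1067950} \approx 1.3823$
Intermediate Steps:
$\frac{38298}{40300} + \frac{16368}{g} = \frac{38298}{40300} + \frac{16368}{37895} = 38298 \cdot \frac{1}{40300} + 16368 \cdot \frac{1}{37895} = \frac{1473}{1550} + \frac{1488}{3445} = \frac{1476177}{1067950}$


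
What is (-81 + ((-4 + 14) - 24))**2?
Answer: 9025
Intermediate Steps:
(-81 + ((-4 + 14) - 24))**2 = (-81 + (10 - 24))**2 = (-81 - 14)**2 = (-95)**2 = 9025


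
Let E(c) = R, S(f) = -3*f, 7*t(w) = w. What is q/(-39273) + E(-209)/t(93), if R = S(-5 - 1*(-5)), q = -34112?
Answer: 2624/3021 ≈ 0.86859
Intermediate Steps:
t(w) = w/7
R = 0 (R = -3*(-5 - 1*(-5)) = -3*(-5 + 5) = -3*0 = 0)
E(c) = 0
q/(-39273) + E(-209)/t(93) = -34112/(-39273) + 0/(((⅐)*93)) = -34112*(-1/39273) + 0/(93/7) = 2624/3021 + 0*(7/93) = 2624/3021 + 0 = 2624/3021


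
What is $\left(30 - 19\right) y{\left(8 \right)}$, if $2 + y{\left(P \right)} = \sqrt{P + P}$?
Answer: $22$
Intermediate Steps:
$y{\left(P \right)} = -2 + \sqrt{2} \sqrt{P}$ ($y{\left(P \right)} = -2 + \sqrt{P + P} = -2 + \sqrt{2 P} = -2 + \sqrt{2} \sqrt{P}$)
$\left(30 - 19\right) y{\left(8 \right)} = \left(30 - 19\right) \left(-2 + \sqrt{2} \sqrt{8}\right) = 11 \left(-2 + \sqrt{2} \cdot 2 \sqrt{2}\right) = 11 \left(-2 + 4\right) = 11 \cdot 2 = 22$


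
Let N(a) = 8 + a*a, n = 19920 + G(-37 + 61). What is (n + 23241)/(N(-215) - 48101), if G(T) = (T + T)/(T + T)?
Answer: -21581/934 ≈ -23.106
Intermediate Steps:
G(T) = 1 (G(T) = (2*T)/((2*T)) = (2*T)*(1/(2*T)) = 1)
n = 19921 (n = 19920 + 1 = 19921)
N(a) = 8 + a**2
(n + 23241)/(N(-215) - 48101) = (19921 + 23241)/((8 + (-215)**2) - 48101) = 43162/((8 + 46225) - 48101) = 43162/(46233 - 48101) = 43162/(-1868) = 43162*(-1/1868) = -21581/934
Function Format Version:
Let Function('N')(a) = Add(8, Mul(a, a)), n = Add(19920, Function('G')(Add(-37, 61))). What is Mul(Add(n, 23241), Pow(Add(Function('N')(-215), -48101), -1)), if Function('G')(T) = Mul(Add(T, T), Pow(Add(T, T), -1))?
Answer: Rational(-21581, 934) ≈ -23.106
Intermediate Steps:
Function('G')(T) = 1 (Function('G')(T) = Mul(Mul(2, T), Pow(Mul(2, T), -1)) = Mul(Mul(2, T), Mul(Rational(1, 2), Pow(T, -1))) = 1)
n = 19921 (n = Add(19920, 1) = 19921)
Function('N')(a) = Add(8, Pow(a, 2))
Mul(Add(n, 23241), Pow(Add(Function('N')(-215), -48101), -1)) = Mul(Add(19921, 23241), Pow(Add(Add(8, Pow(-215, 2)), -48101), -1)) = Mul(43162, Pow(Add(Add(8, 46225), -48101), -1)) = Mul(43162, Pow(Add(46233, -48101), -1)) = Mul(43162, Pow(-1868, -1)) = Mul(43162, Rational(-1, 1868)) = Rational(-21581, 934)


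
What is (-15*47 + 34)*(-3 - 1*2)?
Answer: 3355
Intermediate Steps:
(-15*47 + 34)*(-3 - 1*2) = (-705 + 34)*(-3 - 2) = -671*(-5) = 3355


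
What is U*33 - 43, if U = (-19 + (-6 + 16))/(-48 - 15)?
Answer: -268/7 ≈ -38.286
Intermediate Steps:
U = ⅐ (U = (-19 + 10)/(-63) = -9*(-1/63) = ⅐ ≈ 0.14286)
U*33 - 43 = (⅐)*33 - 43 = 33/7 - 43 = -268/7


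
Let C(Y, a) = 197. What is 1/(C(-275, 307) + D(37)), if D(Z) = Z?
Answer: 1/234 ≈ 0.0042735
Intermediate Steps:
1/(C(-275, 307) + D(37)) = 1/(197 + 37) = 1/234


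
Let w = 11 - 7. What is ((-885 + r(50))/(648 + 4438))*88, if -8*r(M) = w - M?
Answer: -38687/2543 ≈ -15.213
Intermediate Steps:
w = 4
r(M) = -1/2 + M/8 (r(M) = -(4 - M)/8 = -1/2 + M/8)
((-885 + r(50))/(648 + 4438))*88 = ((-885 + (-1/2 + (1/8)*50))/(648 + 4438))*88 = ((-885 + (-1/2 + 25/4))/5086)*88 = ((-885 + 23/4)*(1/5086))*88 = -3517/4*1/5086*88 = -3517/20344*88 = -38687/2543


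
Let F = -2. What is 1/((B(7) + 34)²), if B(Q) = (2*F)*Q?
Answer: 1/36 ≈ 0.027778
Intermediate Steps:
B(Q) = -4*Q (B(Q) = (2*(-2))*Q = -4*Q)
1/((B(7) + 34)²) = 1/((-4*7 + 34)²) = 1/((-28 + 34)²) = 1/(6²) = 1/36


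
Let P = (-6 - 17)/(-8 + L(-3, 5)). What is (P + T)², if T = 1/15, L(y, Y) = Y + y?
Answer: 1521/100 ≈ 15.210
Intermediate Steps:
T = 1/15 ≈ 0.066667
P = 23/6 (P = (-6 - 17)/(-8 + (5 - 3)) = -23/(-8 + 2) = -23/(-6) = -23*(-⅙) = 23/6 ≈ 3.8333)
(P + T)² = (23/6 + 1/15)² = (39/10)² = 1521/100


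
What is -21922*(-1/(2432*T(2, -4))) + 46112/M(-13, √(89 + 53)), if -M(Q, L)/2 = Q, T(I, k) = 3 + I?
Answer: 140322973/79040 ≈ 1775.3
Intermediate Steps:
M(Q, L) = -2*Q
-21922*(-1/(2432*T(2, -4))) + 46112/M(-13, √(89 + 53)) = -21922*(-1/(2432*(3 + 2))) + 46112/((-2*(-13))) = -21922/(5*(-2432)) + 46112/26 = -21922/(-12160) + 46112*(1/26) = -21922*(-1/12160) + 23056/13 = 10961/6080 + 23056/13 = 140322973/79040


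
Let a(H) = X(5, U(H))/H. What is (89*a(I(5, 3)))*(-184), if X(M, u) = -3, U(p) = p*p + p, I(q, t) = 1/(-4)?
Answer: -196512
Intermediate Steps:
I(q, t) = -¼
U(p) = p + p² (U(p) = p² + p = p + p²)
a(H) = -3/H
(89*a(I(5, 3)))*(-184) = (89*(-3/(-¼)))*(-184) = (89*(-3*(-4)))*(-184) = (89*12)*(-184) = 1068*(-184) = -196512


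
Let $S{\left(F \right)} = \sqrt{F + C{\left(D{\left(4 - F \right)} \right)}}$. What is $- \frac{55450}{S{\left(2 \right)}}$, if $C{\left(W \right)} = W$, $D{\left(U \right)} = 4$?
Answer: $- \frac{27725 \sqrt{6}}{3} \approx -22637.0$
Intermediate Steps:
$S{\left(F \right)} = \sqrt{4 + F}$ ($S{\left(F \right)} = \sqrt{F + 4} = \sqrt{4 + F}$)
$- \frac{55450}{S{\left(2 \right)}} = - \frac{55450}{\sqrt{4 + 2}} = - \frac{55450}{\sqrt{6}} = - 55450 \frac{\sqrt{6}}{6} = - \frac{27725 \sqrt{6}}{3}$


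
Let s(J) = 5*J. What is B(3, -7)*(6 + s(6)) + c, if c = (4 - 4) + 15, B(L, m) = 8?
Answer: 303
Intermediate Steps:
c = 15 (c = 0 + 15 = 15)
B(3, -7)*(6 + s(6)) + c = 8*(6 + 5*6) + 15 = 8*(6 + 30) + 15 = 8*36 + 15 = 288 + 15 = 303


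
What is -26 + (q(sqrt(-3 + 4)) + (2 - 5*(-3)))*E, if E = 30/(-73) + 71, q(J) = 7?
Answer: 121774/73 ≈ 1668.1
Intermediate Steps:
E = 5153/73 (E = 30*(-1/73) + 71 = -30/73 + 71 = 5153/73 ≈ 70.589)
-26 + (q(sqrt(-3 + 4)) + (2 - 5*(-3)))*E = -26 + (7 + (2 - 5*(-3)))*(5153/73) = -26 + (7 + (2 + 15))*(5153/73) = -26 + (7 + 17)*(5153/73) = -26 + 24*(5153/73) = -26 + 123672/73 = 121774/73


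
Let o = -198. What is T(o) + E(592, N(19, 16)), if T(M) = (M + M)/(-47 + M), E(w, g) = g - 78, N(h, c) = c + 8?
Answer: -12834/245 ≈ -52.384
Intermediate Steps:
N(h, c) = 8 + c
E(w, g) = -78 + g
T(M) = 2*M/(-47 + M) (T(M) = (2*M)/(-47 + M) = 2*M/(-47 + M))
T(o) + E(592, N(19, 16)) = 2*(-198)/(-47 - 198) + (-78 + (8 + 16)) = 2*(-198)/(-245) + (-78 + 24) = 2*(-198)*(-1/245) - 54 = 396/245 - 54 = -12834/245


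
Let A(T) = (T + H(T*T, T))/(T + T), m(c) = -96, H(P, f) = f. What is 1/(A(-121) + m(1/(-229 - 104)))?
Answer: -1/95 ≈ -0.010526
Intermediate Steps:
A(T) = 1 (A(T) = (T + T)/(T + T) = (2*T)/((2*T)) = (2*T)*(1/(2*T)) = 1)
1/(A(-121) + m(1/(-229 - 104))) = 1/(1 - 96) = 1/(-95) = -1/95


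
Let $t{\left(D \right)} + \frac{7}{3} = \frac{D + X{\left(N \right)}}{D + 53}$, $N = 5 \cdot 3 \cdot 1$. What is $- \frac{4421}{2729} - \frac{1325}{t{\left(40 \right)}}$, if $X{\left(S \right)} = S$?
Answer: $\frac{111854941}{147366} \approx 759.03$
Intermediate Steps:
$N = 15$ ($N = 15 \cdot 1 = 15$)
$t{\left(D \right)} = - \frac{7}{3} + \frac{15 + D}{53 + D}$ ($t{\left(D \right)} = - \frac{7}{3} + \frac{D + 15}{D + 53} = - \frac{7}{3} + \frac{15 + D}{53 + D}$)
$- \frac{4421}{2729} - \frac{1325}{t{\left(40 \right)}} = - \frac{4421}{2729} - \frac{1325}{\frac{2}{3} \frac{1}{53 + 40} \left(-163 - 80\right)} = \left(-4421\right) \frac{1}{2729} - \frac{1325}{\frac{2}{3} \cdot \frac{1}{93} \left(-163 - 80\right)} = - \frac{4421}{2729} - \frac{1325}{\frac{2}{3} \cdot \frac{1}{93} \left(-243\right)} = - \frac{4421}{2729} - \frac{1325}{- \frac{54}{31}} = - \frac{4421}{2729} - - \frac{41075}{54} = - \frac{4421}{2729} + \frac{41075}{54} = \frac{111854941}{147366}$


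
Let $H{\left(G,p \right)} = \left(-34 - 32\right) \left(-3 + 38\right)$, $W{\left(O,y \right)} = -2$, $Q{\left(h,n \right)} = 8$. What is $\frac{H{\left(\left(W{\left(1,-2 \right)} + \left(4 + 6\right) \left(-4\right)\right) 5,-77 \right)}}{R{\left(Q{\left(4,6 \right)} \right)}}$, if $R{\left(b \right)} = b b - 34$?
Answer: $-77$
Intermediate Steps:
$H{\left(G,p \right)} = -2310$ ($H{\left(G,p \right)} = \left(-66\right) 35 = -2310$)
$R{\left(b \right)} = -34 + b^{2}$ ($R{\left(b \right)} = b^{2} - 34 = -34 + b^{2}$)
$\frac{H{\left(\left(W{\left(1,-2 \right)} + \left(4 + 6\right) \left(-4\right)\right) 5,-77 \right)}}{R{\left(Q{\left(4,6 \right)} \right)}} = - \frac{2310}{-34 + 8^{2}} = - \frac{2310}{-34 + 64} = - \frac{2310}{30} = \left(-2310\right) \frac{1}{30} = -77$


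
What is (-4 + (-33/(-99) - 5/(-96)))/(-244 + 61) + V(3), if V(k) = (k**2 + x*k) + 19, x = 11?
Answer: 1071995/17568 ≈ 61.020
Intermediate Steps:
V(k) = 19 + k**2 + 11*k (V(k) = (k**2 + 11*k) + 19 = 19 + k**2 + 11*k)
(-4 + (-33/(-99) - 5/(-96)))/(-244 + 61) + V(3) = (-4 + (-33/(-99) - 5/(-96)))/(-244 + 61) + (19 + 3**2 + 11*3) = (-4 + (-33*(-1/99) - 5*(-1/96)))/(-183) + (19 + 9 + 33) = (-4 + (1/3 + 5/96))*(-1/183) + 61 = (-4 + 37/96)*(-1/183) + 61 = -347/96*(-1/183) + 61 = 347/17568 + 61 = 1071995/17568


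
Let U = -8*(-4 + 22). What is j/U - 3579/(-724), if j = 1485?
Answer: -15549/2896 ≈ -5.3691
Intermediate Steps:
U = -144 (U = -8*18 = -144)
j/U - 3579/(-724) = 1485/(-144) - 3579/(-724) = 1485*(-1/144) - 3579*(-1/724) = -165/16 + 3579/724 = -15549/2896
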